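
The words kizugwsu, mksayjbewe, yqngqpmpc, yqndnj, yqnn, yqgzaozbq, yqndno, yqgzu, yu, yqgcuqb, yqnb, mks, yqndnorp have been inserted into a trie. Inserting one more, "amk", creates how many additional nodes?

No existing word starts with "a", so every character of "amk" needs a new node.
3 − 0 = 3 new nodes.

3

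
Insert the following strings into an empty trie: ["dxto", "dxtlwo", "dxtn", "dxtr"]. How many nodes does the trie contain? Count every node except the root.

Trace insertions, counting only characters that open a new branch:
  "dxto" → 4 new (d, x, t, o)
  "dxtlwo" → prefix "dxt" already present; 3 new (l, w, o)
  "dxtn" → prefix "dxt" already present; 1 new (n)
  "dxtr" → prefix "dxt" already present; 1 new (r)
Total nodes = 4 + 3 + 1 + 1 = 9

9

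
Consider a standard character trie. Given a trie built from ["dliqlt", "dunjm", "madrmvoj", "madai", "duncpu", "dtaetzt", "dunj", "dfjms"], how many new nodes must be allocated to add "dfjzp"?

2

"dfj" is already a path in the trie; the remaining "zp" must be added.
New nodes needed: |"dfjzp"| − 3 = 5 − 3 = 2.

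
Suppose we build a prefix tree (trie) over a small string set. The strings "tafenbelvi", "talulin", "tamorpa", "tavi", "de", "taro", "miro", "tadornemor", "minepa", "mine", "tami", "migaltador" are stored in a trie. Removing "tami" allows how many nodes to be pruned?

1

Walk "tami" from the leaf back toward the root, removing each node that no remaining word uses.
The suffix "i" (1 node) is used only by "tami"; the node for "tam" still has the child "o", so pruning stops there.
Nodes removed: 1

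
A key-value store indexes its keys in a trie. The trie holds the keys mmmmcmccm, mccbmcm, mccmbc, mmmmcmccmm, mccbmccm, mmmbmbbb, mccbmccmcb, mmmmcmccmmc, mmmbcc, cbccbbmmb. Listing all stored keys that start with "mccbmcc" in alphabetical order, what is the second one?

DFS of the "mccbmcc" subtree visits, in order: "mccbmccm", "mccbmccmcb"
The 2nd is mccbmccmcb.

mccbmccmcb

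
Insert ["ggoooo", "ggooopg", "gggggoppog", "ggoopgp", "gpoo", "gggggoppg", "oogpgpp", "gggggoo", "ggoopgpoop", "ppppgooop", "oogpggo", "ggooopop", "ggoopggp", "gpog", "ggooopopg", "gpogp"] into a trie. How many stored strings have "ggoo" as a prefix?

Filter for entries beginning with "ggoo":
Words under "ggoo": ggoooo, ggooopg, ggooopop, ggooopopg, ggoopggp, ggoopgp, ggoopgpoop
Count: 7

7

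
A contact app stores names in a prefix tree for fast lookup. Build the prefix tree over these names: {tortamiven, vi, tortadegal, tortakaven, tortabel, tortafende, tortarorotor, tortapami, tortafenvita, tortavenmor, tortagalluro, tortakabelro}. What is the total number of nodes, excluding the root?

Insert word by word; a character creates a node only if that edge doesn't already exist:
  "tortamiven" → 10 new (t, o, r, t, a, m, i, v, e, n)
  "vi" → 2 new (v, i)
  "tortadegal" → prefix "torta" already present; 5 new (d, e, g, a, l)
  "tortakaven" → prefix "torta" already present; 5 new (k, a, v, e, n)
  "tortabel" → prefix "torta" already present; 3 new (b, e, l)
  "tortafende" → prefix "torta" already present; 5 new (f, e, n, d, e)
  "tortarorotor" → prefix "torta" already present; 7 new (r, o, r, o, t, o, r)
  "tortapami" → prefix "torta" already present; 4 new (p, a, m, i)
  "tortafenvita" → prefix "tortafen" already present; 4 new (v, i, t, a)
  "tortavenmor" → prefix "torta" already present; 6 new (v, e, n, m, o, r)
  "tortagalluro" → prefix "torta" already present; 7 new (g, a, l, l, u, r, o)
  "tortakabelro" → prefix "tortaka" already present; 5 new (b, e, l, r, o)
Total nodes = 10 + 2 + 5 + 5 + 3 + 5 + 7 + 4 + 4 + 6 + 7 + 5 = 63

63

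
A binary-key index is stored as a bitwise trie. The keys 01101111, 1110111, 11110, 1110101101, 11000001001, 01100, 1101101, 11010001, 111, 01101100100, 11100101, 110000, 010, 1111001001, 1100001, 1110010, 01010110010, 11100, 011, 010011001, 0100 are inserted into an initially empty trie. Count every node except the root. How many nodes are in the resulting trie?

70

Trace insertions, counting only characters that open a new branch:
  "01101111" → 8 new (0, 1, 1, 0, 1, 1, 1, 1)
  "1110111" → 7 new (1, 1, 1, 0, 1, 1, 1)
  "11110" → prefix "111" already present; 2 new (1, 0)
  "1110101101" → prefix "11101" already present; 5 new (0, 1, 1, 0, 1)
  "11000001001" → prefix "11" already present; 9 new (0, 0, 0, 0, 0, 1, 0, 0, 1)
  "01100" → prefix "0110" already present; 1 new (0)
  "1101101" → prefix "110" already present; 4 new (1, 1, 0, 1)
  "11010001" → prefix "1101" already present; 4 new (0, 0, 0, 1)
  "111" → prefix "111" already present; 0 new (none)
  "01101100100" → prefix "011011" already present; 5 new (0, 0, 1, 0, 0)
  "11100101" → prefix "1110" already present; 4 new (0, 1, 0, 1)
  "110000" → prefix "110000" already present; 0 new (none)
  "010" → prefix "01" already present; 1 new (0)
  "1111001001" → prefix "11110" already present; 5 new (0, 1, 0, 0, 1)
  "1100001" → prefix "110000" already present; 1 new (1)
  "1110010" → prefix "1110010" already present; 0 new (none)
  "01010110010" → prefix "010" already present; 8 new (1, 0, 1, 1, 0, 0, 1, 0)
  "11100" → prefix "11100" already present; 0 new (none)
  "011" → prefix "011" already present; 0 new (none)
  "010011001" → prefix "010" already present; 6 new (0, 1, 1, 0, 0, 1)
  "0100" → prefix "0100" already present; 0 new (none)
Total nodes = 8 + 7 + 2 + 5 + 9 + 1 + 4 + 4 + 0 + 5 + 4 + 0 + 1 + 5 + 1 + 0 + 8 + 0 + 0 + 6 + 0 = 70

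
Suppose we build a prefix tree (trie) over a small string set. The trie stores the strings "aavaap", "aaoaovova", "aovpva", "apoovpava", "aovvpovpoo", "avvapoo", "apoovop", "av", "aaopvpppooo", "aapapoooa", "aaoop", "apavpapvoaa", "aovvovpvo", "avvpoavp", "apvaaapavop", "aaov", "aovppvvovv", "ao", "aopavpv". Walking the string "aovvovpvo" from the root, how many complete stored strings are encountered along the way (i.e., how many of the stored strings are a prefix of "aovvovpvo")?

Check each prefix of "aovvovpvo" against the stored set — each match is an end-marker on the path.
Prefixes of the query that are stored words: "ao", "aovvovpvo"
Count: 2

2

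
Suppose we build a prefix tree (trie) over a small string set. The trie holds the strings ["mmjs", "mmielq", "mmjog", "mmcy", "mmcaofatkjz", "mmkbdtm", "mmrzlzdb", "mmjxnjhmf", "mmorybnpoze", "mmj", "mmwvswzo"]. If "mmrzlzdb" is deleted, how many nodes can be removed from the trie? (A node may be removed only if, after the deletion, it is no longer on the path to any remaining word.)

6

A node on "mmrzlzdb"'s path can go only if nothing else ends at it or branches off below it.
The suffix "rzlzdb" (6 nodes) is used only by "mmrzlzdb"; the node for "mm" still has the child "j", so pruning stops there.
Nodes removed: 6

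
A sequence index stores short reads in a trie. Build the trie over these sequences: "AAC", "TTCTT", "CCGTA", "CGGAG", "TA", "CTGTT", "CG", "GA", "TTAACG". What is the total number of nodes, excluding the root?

28

Count nodes per top-level branch (shared prefixes stored once):
  'A'-branch (AAC): 3 nodes
  'C'-branch (CCGTA, CG, CGGAG, CTGTT): 13 nodes
  'G'-branch (GA): 2 nodes
  'T'-branch (TA, TTAACG, TTCTT): 10 nodes
Sum: 28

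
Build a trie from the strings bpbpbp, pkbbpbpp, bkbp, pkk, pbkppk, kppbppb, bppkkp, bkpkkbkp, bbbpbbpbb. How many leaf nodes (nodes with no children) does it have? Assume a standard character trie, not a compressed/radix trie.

9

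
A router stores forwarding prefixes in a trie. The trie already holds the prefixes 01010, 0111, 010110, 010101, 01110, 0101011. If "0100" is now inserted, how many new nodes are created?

1

Walking "0100" from the root, the first 3 characters ("010") follow existing edges; "0" is the first miss.
So 4 − 3 = 1 new nodes.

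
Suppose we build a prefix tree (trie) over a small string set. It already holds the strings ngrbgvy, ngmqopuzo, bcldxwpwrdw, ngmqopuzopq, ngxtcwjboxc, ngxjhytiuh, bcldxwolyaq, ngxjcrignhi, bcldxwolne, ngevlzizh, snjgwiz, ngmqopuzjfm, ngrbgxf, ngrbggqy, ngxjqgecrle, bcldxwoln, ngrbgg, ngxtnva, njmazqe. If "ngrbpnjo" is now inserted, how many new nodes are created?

The longest prefix of "ngrbpnjo" already in the trie is "ngrb" (length 4).
So 8 − 4 = 4 new nodes.

4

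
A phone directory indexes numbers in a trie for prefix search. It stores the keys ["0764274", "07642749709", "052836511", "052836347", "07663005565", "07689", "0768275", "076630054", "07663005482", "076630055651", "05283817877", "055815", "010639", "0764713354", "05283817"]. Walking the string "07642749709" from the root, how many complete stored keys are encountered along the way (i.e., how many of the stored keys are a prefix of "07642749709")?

Walk "07642749709" from the root; an end-of-word marker is hit whenever a stored word is a prefix of "07642749709".
Prefixes of the query that are stored words: "0764274", "07642749709"
Count: 2

2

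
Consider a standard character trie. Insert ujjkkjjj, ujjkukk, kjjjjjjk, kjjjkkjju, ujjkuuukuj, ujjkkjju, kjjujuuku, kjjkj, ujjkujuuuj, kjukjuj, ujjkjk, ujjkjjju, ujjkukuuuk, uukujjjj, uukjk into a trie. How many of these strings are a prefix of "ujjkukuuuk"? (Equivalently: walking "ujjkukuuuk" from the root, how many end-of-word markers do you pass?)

Walk "ujjkukuuuk" from the root; an end-of-word marker is hit whenever a stored word is a prefix of "ujjkukuuuk".
Prefixes of the query that are stored words: "ujjkukuuuk"
Count: 1

1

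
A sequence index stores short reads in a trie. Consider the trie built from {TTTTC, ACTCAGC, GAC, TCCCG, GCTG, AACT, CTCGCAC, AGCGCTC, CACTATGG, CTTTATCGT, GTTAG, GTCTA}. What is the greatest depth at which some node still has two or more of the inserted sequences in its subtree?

2

Look for the deepest trie node that still has at least two words in its subtree.
"CTCGCAC" and "CTTTATCGT" agree on "CT" (2 characters) before diverging; nothing deeper is shared.
Longest shared-prefix length: 2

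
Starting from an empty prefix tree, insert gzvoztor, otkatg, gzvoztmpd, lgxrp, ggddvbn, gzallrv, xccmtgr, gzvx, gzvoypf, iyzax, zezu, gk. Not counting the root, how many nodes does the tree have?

Insert word by word; a character creates a node only if that edge doesn't already exist:
  "gzvoztor" → 8 new (g, z, v, o, z, t, o, r)
  "otkatg" → 6 new (o, t, k, a, t, g)
  "gzvoztmpd" → prefix "gzvozt" already present; 3 new (m, p, d)
  "lgxrp" → 5 new (l, g, x, r, p)
  "ggddvbn" → prefix "g" already present; 6 new (g, d, d, v, b, n)
  "gzallrv" → prefix "gz" already present; 5 new (a, l, l, r, v)
  "xccmtgr" → 7 new (x, c, c, m, t, g, r)
  "gzvx" → prefix "gzv" already present; 1 new (x)
  "gzvoypf" → prefix "gzvo" already present; 3 new (y, p, f)
  "iyzax" → 5 new (i, y, z, a, x)
  "zezu" → 4 new (z, e, z, u)
  "gk" → prefix "g" already present; 1 new (k)
Total nodes = 8 + 6 + 3 + 5 + 6 + 5 + 7 + 1 + 3 + 5 + 4 + 1 = 54

54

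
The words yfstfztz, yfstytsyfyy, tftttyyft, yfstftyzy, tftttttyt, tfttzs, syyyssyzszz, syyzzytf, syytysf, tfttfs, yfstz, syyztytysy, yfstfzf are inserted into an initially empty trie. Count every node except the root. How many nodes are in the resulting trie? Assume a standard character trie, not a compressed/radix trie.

64

Count nodes per top-level branch (shared prefixes stored once):
  's'-branch (syytysf, syyyssyzszz, syyztytysy, syyzzytf): 26 nodes
  't'-branch (tfttfs, tftttttyt, tftttyyft, tfttzs): 17 nodes
  'y'-branch (yfstftyzy, yfstfzf, yfstfztz, yfstytsyfyy, yfstz): 21 nodes
Sum: 64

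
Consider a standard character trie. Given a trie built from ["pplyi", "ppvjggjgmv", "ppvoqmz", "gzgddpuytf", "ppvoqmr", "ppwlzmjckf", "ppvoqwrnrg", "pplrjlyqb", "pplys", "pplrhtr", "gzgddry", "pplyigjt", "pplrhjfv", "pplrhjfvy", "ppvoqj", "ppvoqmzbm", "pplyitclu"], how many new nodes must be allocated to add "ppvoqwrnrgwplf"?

"ppvoqwrnrg" is already a path in the trie; the remaining "wplf" must be added.
Each of the 4 remaining characters creates one node.

4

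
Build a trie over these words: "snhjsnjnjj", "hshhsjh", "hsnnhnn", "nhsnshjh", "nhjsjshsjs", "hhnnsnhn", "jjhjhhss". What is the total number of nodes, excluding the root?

Count nodes per top-level branch (shared prefixes stored once):
  'h'-branch (hhnnsnhn, hshhsjh, hsnnhnn): 19 nodes
  'j'-branch (jjhjhhss): 8 nodes
  'n'-branch (nhjsjshsjs, nhsnshjh): 16 nodes
  's'-branch (snhjsnjnjj): 10 nodes
Sum: 53

53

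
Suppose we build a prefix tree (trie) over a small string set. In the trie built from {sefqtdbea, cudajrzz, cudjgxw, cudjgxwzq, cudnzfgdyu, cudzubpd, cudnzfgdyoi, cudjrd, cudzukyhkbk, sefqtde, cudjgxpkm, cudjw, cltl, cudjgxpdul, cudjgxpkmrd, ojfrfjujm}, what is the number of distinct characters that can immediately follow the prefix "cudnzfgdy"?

2

Follow the path "cudnzfgdy" to its node, then look at its outgoing edges.
Distinct next characters after "cudnzfgdy": o, u.
That node has 2 child edges.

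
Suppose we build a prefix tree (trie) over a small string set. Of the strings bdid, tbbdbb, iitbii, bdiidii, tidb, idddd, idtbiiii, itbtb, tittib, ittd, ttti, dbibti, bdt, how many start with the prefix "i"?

5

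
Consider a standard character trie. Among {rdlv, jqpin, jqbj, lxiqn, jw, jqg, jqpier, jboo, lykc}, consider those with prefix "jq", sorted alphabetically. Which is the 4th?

jqpin

DFS of the "jq" subtree visits, in order: "jqbj", "jqg", "jqpier", "jqpin"
The 4th is jqpin.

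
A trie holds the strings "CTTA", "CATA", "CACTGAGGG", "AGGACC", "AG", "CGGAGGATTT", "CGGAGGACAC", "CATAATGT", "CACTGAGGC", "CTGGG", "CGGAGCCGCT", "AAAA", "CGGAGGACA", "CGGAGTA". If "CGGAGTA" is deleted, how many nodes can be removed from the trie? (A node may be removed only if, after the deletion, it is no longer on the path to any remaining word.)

Walk "CGGAGTA" from the leaf back toward the root, removing each node that no remaining word uses.
The suffix "TA" (2 nodes) is used only by "CGGAGTA"; the node for "CGGAG" still has the child "G", so pruning stops there.
Nodes removed: 2

2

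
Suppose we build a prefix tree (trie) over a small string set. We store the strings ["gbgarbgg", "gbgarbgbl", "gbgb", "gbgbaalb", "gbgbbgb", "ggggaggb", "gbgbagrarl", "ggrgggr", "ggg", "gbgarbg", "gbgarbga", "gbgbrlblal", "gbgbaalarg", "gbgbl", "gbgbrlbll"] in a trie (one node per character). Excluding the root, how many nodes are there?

Count nodes per top-level branch (shared prefixes stored once):
  'g'-branch (gbgarbg, gbgarbga, gbgarbgbl, gbgarbgg, gbgb, gbgbaalarg, gbgbaalb, gbgbagrarl, gbgbbgb, gbgbl, gbgbrlblal, gbgbrlbll, ggg, ggggaggb, ggrgggr): 47 nodes
Sum: 47

47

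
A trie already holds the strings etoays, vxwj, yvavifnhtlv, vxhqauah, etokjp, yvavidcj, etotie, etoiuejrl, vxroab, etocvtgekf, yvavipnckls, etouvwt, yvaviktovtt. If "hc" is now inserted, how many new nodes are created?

2

"hc" shares no prefix with any stored word, so all 2 characters open new nodes.
2 − 0 = 2 new nodes.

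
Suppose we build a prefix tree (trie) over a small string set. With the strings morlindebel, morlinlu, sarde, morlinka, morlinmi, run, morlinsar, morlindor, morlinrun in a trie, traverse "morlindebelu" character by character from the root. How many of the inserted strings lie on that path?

1

Walk "morlindebelu" from the root; an end-of-word marker is hit whenever a stored word is a prefix of "morlindebelu".
Prefixes of the query that are stored words: "morlindebel"
Count: 1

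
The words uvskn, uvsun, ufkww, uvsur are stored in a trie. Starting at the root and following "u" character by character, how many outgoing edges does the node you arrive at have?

The children of the "u" node are the distinct next characters among strings starting with "u".
Characters that immediately follow "u" among the stored strings: {f, v}.
That node has 2 child edges.

2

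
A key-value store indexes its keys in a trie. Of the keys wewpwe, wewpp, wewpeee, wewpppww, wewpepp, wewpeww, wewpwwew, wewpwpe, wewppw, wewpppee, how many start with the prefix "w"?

10

Traverse to the node for "w", then collect every word in that subtree.
Words under "w": wewpeee, wewpepp, wewpeww, wewpp, wewpppee, wewpppww, wewppw, wewpwe, wewpwpe, wewpwwew
Count: 10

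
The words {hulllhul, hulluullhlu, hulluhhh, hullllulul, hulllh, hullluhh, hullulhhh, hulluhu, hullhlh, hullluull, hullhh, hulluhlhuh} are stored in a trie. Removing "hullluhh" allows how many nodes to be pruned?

After clearing the end-marker at "hullluhh", prune upward until reaching a node still needed by another word.
The suffix "hh" (2 nodes) is used only by "hullluhh"; the node for "hulllu" still has the child "u", so pruning stops there.
Nodes removed: 2

2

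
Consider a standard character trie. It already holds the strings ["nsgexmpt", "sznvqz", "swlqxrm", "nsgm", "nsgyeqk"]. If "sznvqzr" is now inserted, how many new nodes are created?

1

Walking "sznvqzr" from the root, the first 6 characters ("sznvqz") follow existing edges; "r" is the first miss.
Each of the 1 remaining characters creates one node.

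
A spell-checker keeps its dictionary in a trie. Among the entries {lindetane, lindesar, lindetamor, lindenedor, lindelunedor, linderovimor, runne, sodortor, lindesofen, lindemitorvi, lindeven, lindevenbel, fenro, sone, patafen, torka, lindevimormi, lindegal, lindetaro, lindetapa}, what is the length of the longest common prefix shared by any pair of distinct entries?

8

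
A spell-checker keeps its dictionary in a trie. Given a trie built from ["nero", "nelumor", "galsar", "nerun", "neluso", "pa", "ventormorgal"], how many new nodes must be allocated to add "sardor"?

6

Nothing in the trie begins with "s"; the whole of "sardor" is new.
6 − 0 = 6 new nodes.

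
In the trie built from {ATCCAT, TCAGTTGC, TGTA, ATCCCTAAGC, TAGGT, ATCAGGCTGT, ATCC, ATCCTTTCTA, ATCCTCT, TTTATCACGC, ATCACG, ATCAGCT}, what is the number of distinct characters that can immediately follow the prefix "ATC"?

Walk "ATC" from the root, arriving at one node.
Characters that immediately follow "ATC" among the stored strings: {A, C}.
That node has 2 child edges.

2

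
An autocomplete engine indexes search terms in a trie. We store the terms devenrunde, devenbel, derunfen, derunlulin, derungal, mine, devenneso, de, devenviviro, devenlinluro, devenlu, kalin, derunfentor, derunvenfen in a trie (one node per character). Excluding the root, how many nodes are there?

63

For each word, the new-node count is its length minus the longest prefix already in the trie:
  "devenrunde" → 10 new (d, e, v, e, n, r, u, n, d, e)
  "devenbel" → prefix "deven" already present; 3 new (b, e, l)
  "derunfen" → prefix "de" already present; 6 new (r, u, n, f, e, n)
  "derunlulin" → prefix "derun" already present; 5 new (l, u, l, i, n)
  "derungal" → prefix "derun" already present; 3 new (g, a, l)
  "mine" → 4 new (m, i, n, e)
  "devenneso" → prefix "deven" already present; 4 new (n, e, s, o)
  "de" → prefix "de" already present; 0 new (none)
  "devenviviro" → prefix "deven" already present; 6 new (v, i, v, i, r, o)
  "devenlinluro" → prefix "deven" already present; 7 new (l, i, n, l, u, r, o)
  "devenlu" → prefix "devenl" already present; 1 new (u)
  "kalin" → 5 new (k, a, l, i, n)
  "derunfentor" → prefix "derunfen" already present; 3 new (t, o, r)
  "derunvenfen" → prefix "derun" already present; 6 new (v, e, n, f, e, n)
Total nodes = 10 + 3 + 6 + 5 + 3 + 4 + 4 + 0 + 6 + 7 + 1 + 5 + 3 + 6 = 63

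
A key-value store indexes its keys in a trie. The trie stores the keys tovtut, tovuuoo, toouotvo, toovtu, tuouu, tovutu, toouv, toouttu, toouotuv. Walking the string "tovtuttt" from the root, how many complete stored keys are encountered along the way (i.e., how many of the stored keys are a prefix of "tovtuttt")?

Check each prefix of "tovtuttt" against the stored set — each match is an end-marker on the path.
Prefixes of the query that are stored words: "tovtut"
Count: 1

1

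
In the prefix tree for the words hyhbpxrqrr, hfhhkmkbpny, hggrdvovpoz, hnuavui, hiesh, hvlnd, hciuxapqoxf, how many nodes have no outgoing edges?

Leaves are exactly the stored words that no other stored word extends.
Those words: "hciuxapqoxf", "hfhhkmkbpny", "hggrdvovpoz", "hiesh", "hnuavui", "hvlnd", "hyhbpxrqrr"
Leaf count: 7

7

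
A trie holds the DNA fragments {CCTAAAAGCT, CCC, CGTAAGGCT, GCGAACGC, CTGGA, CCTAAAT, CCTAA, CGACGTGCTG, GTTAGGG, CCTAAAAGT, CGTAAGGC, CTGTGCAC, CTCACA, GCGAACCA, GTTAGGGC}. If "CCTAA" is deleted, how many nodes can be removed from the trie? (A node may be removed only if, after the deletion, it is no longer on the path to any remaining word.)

0

Walk "CCTAA" from the leaf back toward the root, removing each node that no remaining word uses.
Every node on "CCTAA" is still needed (e.g. by "CCTAAAAGCT"), so nothing is freed.
Nodes removed: 0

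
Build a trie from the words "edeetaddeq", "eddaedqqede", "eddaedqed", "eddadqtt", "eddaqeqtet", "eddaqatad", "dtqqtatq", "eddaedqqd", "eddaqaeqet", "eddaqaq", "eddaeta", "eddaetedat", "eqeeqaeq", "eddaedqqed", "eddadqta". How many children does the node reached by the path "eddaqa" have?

3

The children of the "eddaqa" node are the distinct next characters among strings starting with "eddaqa".
Distinct next characters after "eddaqa": e, q, t.
That node has 3 child edges.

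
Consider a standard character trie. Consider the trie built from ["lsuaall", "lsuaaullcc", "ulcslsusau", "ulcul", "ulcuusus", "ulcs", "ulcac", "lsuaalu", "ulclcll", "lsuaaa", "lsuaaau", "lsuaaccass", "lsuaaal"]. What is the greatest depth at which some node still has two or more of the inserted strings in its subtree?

Look for the deepest trie node that still has at least two words in its subtree.
e.g. "lsuaaa" and "lsuaaal" share the prefix "lsuaaa" of length 6; no pair shares a longer one.
Longest shared-prefix length: 6

6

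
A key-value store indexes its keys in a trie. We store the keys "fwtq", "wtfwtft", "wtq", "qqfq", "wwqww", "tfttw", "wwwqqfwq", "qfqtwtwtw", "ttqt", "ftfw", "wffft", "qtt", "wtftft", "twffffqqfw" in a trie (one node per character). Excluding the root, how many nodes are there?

Count nodes per top-level branch (shared prefixes stored once):
  'f'-branch (ftfw, fwtq): 7 nodes
  'q'-branch (qfqtwtwtw, qqfq, qtt): 14 nodes
  't'-branch (tfttw, ttqt, twffffqqfw): 17 nodes
  'w'-branch (wffft, wtftft, wtfwtft, wtq, wwqww, wwwqqfwq): 25 nodes
Sum: 63

63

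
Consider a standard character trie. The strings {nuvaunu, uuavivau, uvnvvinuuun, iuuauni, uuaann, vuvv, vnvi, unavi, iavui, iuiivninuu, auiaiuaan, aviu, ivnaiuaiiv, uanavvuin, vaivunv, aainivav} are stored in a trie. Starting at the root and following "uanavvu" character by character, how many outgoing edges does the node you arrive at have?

The children of the "uanavvu" node are the distinct next characters among strings starting with "uanavvu".
Distinct next characters after "uanavvu": i.
That node has 1 child edge.

1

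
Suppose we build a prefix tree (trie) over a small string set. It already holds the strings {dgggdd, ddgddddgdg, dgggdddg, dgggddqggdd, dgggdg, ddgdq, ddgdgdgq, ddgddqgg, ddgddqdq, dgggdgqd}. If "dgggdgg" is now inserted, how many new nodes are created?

1

Walking "dgggdgg" from the root, the first 6 characters ("dgggdg") follow existing edges; "g" is the first miss.
New nodes needed: |"dgggdgg"| − 6 = 7 − 6 = 1.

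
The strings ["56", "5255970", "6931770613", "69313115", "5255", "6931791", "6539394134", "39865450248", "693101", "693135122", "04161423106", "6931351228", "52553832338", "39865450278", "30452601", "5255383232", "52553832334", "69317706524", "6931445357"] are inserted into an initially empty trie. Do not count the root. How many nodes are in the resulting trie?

89

Trace insertions, counting only characters that open a new branch:
  "56" → 2 new (5, 6)
  "5255970" → prefix "5" already present; 6 new (2, 5, 5, 9, 7, 0)
  "6931770613" → 10 new (6, 9, 3, 1, 7, 7, 0, 6, 1, 3)
  "69313115" → prefix "6931" already present; 4 new (3, 1, 1, 5)
  "5255" → prefix "5255" already present; 0 new (none)
  "6931791" → prefix "69317" already present; 2 new (9, 1)
  "6539394134" → prefix "6" already present; 9 new (5, 3, 9, 3, 9, 4, 1, 3, 4)
  "39865450248" → 11 new (3, 9, 8, 6, 5, 4, 5, 0, 2, 4, 8)
  "693101" → prefix "6931" already present; 2 new (0, 1)
  "693135122" → prefix "69313" already present; 4 new (5, 1, 2, 2)
  "04161423106" → 11 new (0, 4, 1, 6, 1, 4, 2, 3, 1, 0, 6)
  "6931351228" → prefix "693135122" already present; 1 new (8)
  "52553832338" → prefix "5255" already present; 7 new (3, 8, 3, 2, 3, 3, 8)
  "39865450278" → prefix "398654502" already present; 2 new (7, 8)
  "30452601" → prefix "3" already present; 7 new (0, 4, 5, 2, 6, 0, 1)
  "5255383232" → prefix "525538323" already present; 1 new (2)
  "52553832334" → prefix "5255383233" already present; 1 new (4)
  "69317706524" → prefix "69317706" already present; 3 new (5, 2, 4)
  "6931445357" → prefix "6931" already present; 6 new (4, 4, 5, 3, 5, 7)
Total nodes = 2 + 6 + 10 + 4 + 0 + 2 + 9 + 11 + 2 + 4 + 11 + 1 + 7 + 2 + 7 + 1 + 1 + 3 + 6 = 89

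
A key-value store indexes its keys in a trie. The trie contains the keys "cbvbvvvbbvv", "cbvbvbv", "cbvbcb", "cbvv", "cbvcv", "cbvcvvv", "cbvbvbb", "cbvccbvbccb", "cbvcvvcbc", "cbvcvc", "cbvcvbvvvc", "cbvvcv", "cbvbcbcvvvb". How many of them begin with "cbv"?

Traverse to the node for "cbv", then collect every word in that subtree.
Matches: "cbvbcb", "cbvbcbcvvvb", "cbvbvbb", "cbvbvbv", "cbvbvvvbbvv", "cbvccbvbccb", "cbvcv", "cbvcvbvvvc", "cbvcvc", "cbvcvvcbc", "cbvcvvv", "cbvv", "cbvvcv"
Count: 13

13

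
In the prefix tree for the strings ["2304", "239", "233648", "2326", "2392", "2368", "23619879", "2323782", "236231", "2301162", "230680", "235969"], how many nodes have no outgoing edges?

11

Leaves are exactly the stored words that no other stored word extends.
Those words: "2301162", "2304", "230680", "2323782", "2326", "233648", "235969", "23619879", "236231", "2368", "2392"
Leaf count: 11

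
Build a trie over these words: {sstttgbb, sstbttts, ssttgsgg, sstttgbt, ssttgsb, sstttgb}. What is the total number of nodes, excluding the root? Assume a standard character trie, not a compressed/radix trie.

Trace insertions, counting only characters that open a new branch:
  "sstttgbb" → 8 new (s, s, t, t, t, g, b, b)
  "sstbttts" → prefix "sst" already present; 5 new (b, t, t, t, s)
  "ssttgsgg" → prefix "sstt" already present; 4 new (g, s, g, g)
  "sstttgbt" → prefix "sstttgb" already present; 1 new (t)
  "ssttgsb" → prefix "ssttgs" already present; 1 new (b)
  "sstttgb" → prefix "sstttgb" already present; 0 new (none)
Total nodes = 8 + 5 + 4 + 1 + 1 + 0 = 19

19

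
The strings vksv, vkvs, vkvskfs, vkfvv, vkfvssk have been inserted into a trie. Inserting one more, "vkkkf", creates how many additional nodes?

Walking "vkkkf" from the root, the first 2 characters ("vk") follow existing edges; "k" is the first miss.
So 5 − 2 = 3 new nodes.

3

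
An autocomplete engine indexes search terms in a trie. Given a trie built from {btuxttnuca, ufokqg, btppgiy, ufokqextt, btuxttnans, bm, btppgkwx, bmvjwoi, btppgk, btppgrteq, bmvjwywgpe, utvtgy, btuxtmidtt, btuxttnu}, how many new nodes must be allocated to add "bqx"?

"b" is already a path in the trie; the remaining "qx" must be added.
So 3 − 1 = 2 new nodes.

2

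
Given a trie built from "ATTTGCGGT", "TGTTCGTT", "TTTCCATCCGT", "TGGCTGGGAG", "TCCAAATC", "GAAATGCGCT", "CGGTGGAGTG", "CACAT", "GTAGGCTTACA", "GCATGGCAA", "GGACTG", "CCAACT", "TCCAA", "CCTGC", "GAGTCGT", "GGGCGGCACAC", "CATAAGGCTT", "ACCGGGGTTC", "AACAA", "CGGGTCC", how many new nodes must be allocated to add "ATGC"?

The longest prefix of "ATGC" already in the trie is "AT" (length 2).
New nodes needed: |"ATGC"| − 2 = 4 − 2 = 2.

2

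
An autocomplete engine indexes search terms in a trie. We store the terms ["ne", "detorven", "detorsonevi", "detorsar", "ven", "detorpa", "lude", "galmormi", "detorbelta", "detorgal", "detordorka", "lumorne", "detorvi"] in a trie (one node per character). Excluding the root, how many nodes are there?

54

Insert word by word; a character creates a node only if that edge doesn't already exist:
  "ne" → 2 new (n, e)
  "detorven" → 8 new (d, e, t, o, r, v, e, n)
  "detorsonevi" → prefix "detor" already present; 6 new (s, o, n, e, v, i)
  "detorsar" → prefix "detors" already present; 2 new (a, r)
  "ven" → 3 new (v, e, n)
  "detorpa" → prefix "detor" already present; 2 new (p, a)
  "lude" → 4 new (l, u, d, e)
  "galmormi" → 8 new (g, a, l, m, o, r, m, i)
  "detorbelta" → prefix "detor" already present; 5 new (b, e, l, t, a)
  "detorgal" → prefix "detor" already present; 3 new (g, a, l)
  "detordorka" → prefix "detor" already present; 5 new (d, o, r, k, a)
  "lumorne" → prefix "lu" already present; 5 new (m, o, r, n, e)
  "detorvi" → prefix "detorv" already present; 1 new (i)
Total nodes = 2 + 8 + 6 + 2 + 3 + 2 + 4 + 8 + 5 + 3 + 5 + 5 + 1 = 54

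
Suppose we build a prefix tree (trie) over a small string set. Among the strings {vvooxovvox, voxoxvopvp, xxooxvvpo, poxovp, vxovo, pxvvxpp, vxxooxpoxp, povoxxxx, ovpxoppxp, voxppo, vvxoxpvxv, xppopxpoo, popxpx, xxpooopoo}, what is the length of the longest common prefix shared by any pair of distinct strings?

Equivalently: take the maximum, over all pairs, of their longest common prefix length.
"voxoxvopvp" and "voxppo" agree on "vox" (3 characters) before diverging; nothing deeper is shared.
Longest shared-prefix length: 3

3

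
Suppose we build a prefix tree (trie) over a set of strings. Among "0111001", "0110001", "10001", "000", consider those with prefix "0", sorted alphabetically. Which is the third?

0111001

DFS of the "0" subtree visits, in order: "000", "0110001", "0111001"
Position 3: 0111001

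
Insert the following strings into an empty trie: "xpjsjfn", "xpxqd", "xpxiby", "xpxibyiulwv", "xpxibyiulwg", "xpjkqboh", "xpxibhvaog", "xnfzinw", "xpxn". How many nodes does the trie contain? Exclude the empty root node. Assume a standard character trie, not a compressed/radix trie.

36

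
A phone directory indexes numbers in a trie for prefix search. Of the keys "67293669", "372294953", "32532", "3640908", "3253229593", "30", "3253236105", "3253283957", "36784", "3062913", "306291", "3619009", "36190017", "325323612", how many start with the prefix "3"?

Filter for entries beginning with "3":
Matches: "30", "306291", "3062913", "32532", "3253229593", "3253236105", "325323612", "3253283957", "36190017", "3619009", "3640908", "36784", "372294953"
Count: 13

13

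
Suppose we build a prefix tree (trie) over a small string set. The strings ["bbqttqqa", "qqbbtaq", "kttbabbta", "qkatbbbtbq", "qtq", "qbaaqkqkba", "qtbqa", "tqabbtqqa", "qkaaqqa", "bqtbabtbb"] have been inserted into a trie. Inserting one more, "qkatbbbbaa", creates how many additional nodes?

The longest prefix of "qkatbbbbaa" already in the trie is "qkatbbb" (length 7).
New nodes needed: |"qkatbbbbaa"| − 7 = 10 − 7 = 3.

3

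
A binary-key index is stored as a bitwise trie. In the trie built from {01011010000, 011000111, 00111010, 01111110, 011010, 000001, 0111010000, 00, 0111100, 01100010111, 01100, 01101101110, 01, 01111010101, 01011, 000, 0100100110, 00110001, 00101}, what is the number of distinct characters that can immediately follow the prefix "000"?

1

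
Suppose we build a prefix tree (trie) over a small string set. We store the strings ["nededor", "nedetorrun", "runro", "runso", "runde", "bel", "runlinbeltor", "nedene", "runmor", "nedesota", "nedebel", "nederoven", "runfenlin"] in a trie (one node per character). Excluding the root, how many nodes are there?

Insert word by word; a character creates a node only if that edge doesn't already exist:
  "nededor" → 7 new (n, e, d, e, d, o, r)
  "nedetorrun" → prefix "nede" already present; 6 new (t, o, r, r, u, n)
  "runro" → 5 new (r, u, n, r, o)
  "runso" → prefix "run" already present; 2 new (s, o)
  "runde" → prefix "run" already present; 2 new (d, e)
  "bel" → 3 new (b, e, l)
  "runlinbeltor" → prefix "run" already present; 9 new (l, i, n, b, e, l, t, o, r)
  "nedene" → prefix "nede" already present; 2 new (n, e)
  "runmor" → prefix "run" already present; 3 new (m, o, r)
  "nedesota" → prefix "nede" already present; 4 new (s, o, t, a)
  "nedebel" → prefix "nede" already present; 3 new (b, e, l)
  "nederoven" → prefix "nede" already present; 5 new (r, o, v, e, n)
  "runfenlin" → prefix "run" already present; 6 new (f, e, n, l, i, n)
Total nodes = 7 + 6 + 5 + 2 + 2 + 3 + 9 + 2 + 3 + 4 + 3 + 5 + 6 = 57

57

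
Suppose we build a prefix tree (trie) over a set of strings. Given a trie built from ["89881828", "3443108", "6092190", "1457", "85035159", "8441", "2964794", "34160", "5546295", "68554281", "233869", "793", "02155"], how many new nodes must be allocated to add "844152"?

2

The longest prefix of "844152" already in the trie is "8441" (length 4).
Each of the 2 remaining characters creates one node.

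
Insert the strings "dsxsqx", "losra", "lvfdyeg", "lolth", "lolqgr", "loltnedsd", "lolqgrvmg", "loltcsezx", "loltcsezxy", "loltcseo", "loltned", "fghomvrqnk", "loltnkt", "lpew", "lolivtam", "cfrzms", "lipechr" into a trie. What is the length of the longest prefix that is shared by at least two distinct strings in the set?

9

The deepest shared node is where two words last agree before diverging.
e.g. "loltcsezx" and "loltcsezxy" share the prefix "loltcsezx" of length 9; no pair shares a longer one.
Longest shared-prefix length: 9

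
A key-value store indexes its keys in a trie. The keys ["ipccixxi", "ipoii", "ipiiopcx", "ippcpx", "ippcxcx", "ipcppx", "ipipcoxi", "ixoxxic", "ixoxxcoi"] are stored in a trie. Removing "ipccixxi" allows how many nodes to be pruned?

5

A node on "ipccixxi"'s path can go only if nothing else ends at it or branches off below it.
The suffix "cixxi" (5 nodes) is used only by "ipccixxi"; the node for "ipc" still has the child "p", so pruning stops there.
Nodes removed: 5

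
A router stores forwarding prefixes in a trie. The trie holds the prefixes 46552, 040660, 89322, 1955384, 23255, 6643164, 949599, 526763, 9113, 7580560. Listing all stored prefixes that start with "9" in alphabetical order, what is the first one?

Words with prefix "9", in lexicographic order: "9113", "949599"
The 1st is 9113.

9113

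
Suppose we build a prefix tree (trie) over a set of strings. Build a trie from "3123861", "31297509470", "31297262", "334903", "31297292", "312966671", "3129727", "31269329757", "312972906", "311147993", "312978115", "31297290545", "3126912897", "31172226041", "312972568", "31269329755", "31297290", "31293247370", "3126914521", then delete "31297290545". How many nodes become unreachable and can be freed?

3

After clearing the end-marker at "31297290545", prune upward until reaching a node still needed by another word.
The suffix "545" (3 nodes) is used only by "31297290545"; the node for "31297290" still has the child "6", so pruning stops there.
Nodes removed: 3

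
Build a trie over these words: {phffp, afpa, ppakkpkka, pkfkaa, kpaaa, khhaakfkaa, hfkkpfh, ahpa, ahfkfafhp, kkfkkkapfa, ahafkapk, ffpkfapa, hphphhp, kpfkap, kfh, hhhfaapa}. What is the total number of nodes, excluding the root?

For each word, the new-node count is its length minus the longest prefix already in the trie:
  "phffp" → 5 new (p, h, f, f, p)
  "afpa" → 4 new (a, f, p, a)
  "ppakkpkka" → prefix "p" already present; 8 new (p, a, k, k, p, k, k, a)
  "pkfkaa" → prefix "p" already present; 5 new (k, f, k, a, a)
  "kpaaa" → 5 new (k, p, a, a, a)
  "khhaakfkaa" → prefix "k" already present; 9 new (h, h, a, a, k, f, k, a, a)
  "hfkkpfh" → 7 new (h, f, k, k, p, f, h)
  "ahpa" → prefix "a" already present; 3 new (h, p, a)
  "ahfkfafhp" → prefix "ah" already present; 7 new (f, k, f, a, f, h, p)
  "kkfkkkapfa" → prefix "k" already present; 9 new (k, f, k, k, k, a, p, f, a)
  "ahafkapk" → prefix "ah" already present; 6 new (a, f, k, a, p, k)
  "ffpkfapa" → 8 new (f, f, p, k, f, a, p, a)
  "hphphhp" → prefix "h" already present; 6 new (p, h, p, h, h, p)
  "kpfkap" → prefix "kp" already present; 4 new (f, k, a, p)
  "kfh" → prefix "k" already present; 2 new (f, h)
  "hhhfaapa" → prefix "h" already present; 7 new (h, h, f, a, a, p, a)
Total nodes = 5 + 4 + 8 + 5 + 5 + 9 + 7 + 3 + 7 + 9 + 6 + 8 + 6 + 4 + 2 + 7 = 95

95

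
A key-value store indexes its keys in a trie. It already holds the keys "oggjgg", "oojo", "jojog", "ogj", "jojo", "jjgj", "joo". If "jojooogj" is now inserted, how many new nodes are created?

4

The longest prefix of "jojooogj" already in the trie is "jojo" (length 4).
So 8 − 4 = 4 new nodes.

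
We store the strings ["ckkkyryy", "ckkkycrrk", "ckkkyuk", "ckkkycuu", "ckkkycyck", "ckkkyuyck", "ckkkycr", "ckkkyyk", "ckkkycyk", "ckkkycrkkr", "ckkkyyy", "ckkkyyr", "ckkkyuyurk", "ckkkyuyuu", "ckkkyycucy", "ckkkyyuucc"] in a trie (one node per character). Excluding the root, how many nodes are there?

42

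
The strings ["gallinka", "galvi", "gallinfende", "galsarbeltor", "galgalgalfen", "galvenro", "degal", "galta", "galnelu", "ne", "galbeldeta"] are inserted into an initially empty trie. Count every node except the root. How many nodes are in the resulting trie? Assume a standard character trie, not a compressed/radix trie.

57

Trace insertions, counting only characters that open a new branch:
  "gallinka" → 8 new (g, a, l, l, i, n, k, a)
  "galvi" → prefix "gal" already present; 2 new (v, i)
  "gallinfende" → prefix "gallin" already present; 5 new (f, e, n, d, e)
  "galsarbeltor" → prefix "gal" already present; 9 new (s, a, r, b, e, l, t, o, r)
  "galgalgalfen" → prefix "gal" already present; 9 new (g, a, l, g, a, l, f, e, n)
  "galvenro" → prefix "galv" already present; 4 new (e, n, r, o)
  "degal" → 5 new (d, e, g, a, l)
  "galta" → prefix "gal" already present; 2 new (t, a)
  "galnelu" → prefix "gal" already present; 4 new (n, e, l, u)
  "ne" → 2 new (n, e)
  "galbeldeta" → prefix "gal" already present; 7 new (b, e, l, d, e, t, a)
Total nodes = 8 + 2 + 5 + 9 + 9 + 4 + 5 + 2 + 4 + 2 + 7 = 57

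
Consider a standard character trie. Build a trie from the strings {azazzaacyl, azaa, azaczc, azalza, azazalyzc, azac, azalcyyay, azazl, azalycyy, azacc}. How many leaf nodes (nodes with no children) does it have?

A leaf is a node with no children — equivalently, the end of a word that is not a proper prefix of any other stored word.
Those words: "azaa", "azacc", "azaczc", "azalcyyay", "azalycyy", "azalza", "azazalyzc", "azazl", "azazzaacyl"
Leaf count: 9

9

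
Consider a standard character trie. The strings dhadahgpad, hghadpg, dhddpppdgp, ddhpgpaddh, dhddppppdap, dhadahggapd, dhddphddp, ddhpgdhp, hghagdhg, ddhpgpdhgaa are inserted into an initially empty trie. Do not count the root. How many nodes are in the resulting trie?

58

Insert word by word; a character creates a node only if that edge doesn't already exist:
  "dhadahgpad" → 10 new (d, h, a, d, a, h, g, p, a, d)
  "hghadpg" → 7 new (h, g, h, a, d, p, g)
  "dhddpppdgp" → prefix "dh" already present; 8 new (d, d, p, p, p, d, g, p)
  "ddhpgpaddh" → prefix "d" already present; 9 new (d, h, p, g, p, a, d, d, h)
  "dhddppppdap" → prefix "dhddppp" already present; 4 new (p, d, a, p)
  "dhadahggapd" → prefix "dhadahg" already present; 4 new (g, a, p, d)
  "dhddphddp" → prefix "dhddp" already present; 4 new (h, d, d, p)
  "ddhpgdhp" → prefix "ddhpg" already present; 3 new (d, h, p)
  "hghagdhg" → prefix "hgha" already present; 4 new (g, d, h, g)
  "ddhpgpdhgaa" → prefix "ddhpgp" already present; 5 new (d, h, g, a, a)
Total nodes = 10 + 7 + 8 + 9 + 4 + 4 + 4 + 3 + 4 + 5 = 58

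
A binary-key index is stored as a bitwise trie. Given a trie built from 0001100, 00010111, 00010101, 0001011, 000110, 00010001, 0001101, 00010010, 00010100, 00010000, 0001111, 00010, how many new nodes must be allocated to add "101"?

3

Nothing in the trie begins with "1"; the whole of "101" is new.
3 − 0 = 3 new nodes.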